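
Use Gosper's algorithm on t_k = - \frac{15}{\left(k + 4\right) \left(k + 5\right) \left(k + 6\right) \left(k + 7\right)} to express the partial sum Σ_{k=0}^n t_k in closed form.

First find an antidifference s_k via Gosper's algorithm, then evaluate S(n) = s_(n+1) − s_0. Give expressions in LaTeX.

Ratio r(k) = (k + 4)/(k + 8).
A = k + 4, B = k + 8, C = 1.
f must satisfy (k + 4)·f(k+1) − (k + 7)·f(k) = 1.
d = 3 from the (1,1,0) case.
A polynomial solution: f(k) = k*(k**2 + 15*k + 74)/360.
So s_k = (B(k−1)f/C)·t_k = (k*(k + 7)*(k**2 + 15*k + 74)/360)·t_k = k*(-k**2 - 15*k - 74)/(24*(k + 4)*(k + 5)*(k + 6)).
Verify: -15/(k**4 + 22*k**3 + 179*k**2 + 638*k + 840) matches t_k.
Telescope: S(n) = s_(n+1) − s_(0) = (-n**3 - 18*n**2 - 107*n - 90)/(24*(n**3 + 18*n**2 + 107*n + 210)) − (0) = (-n**3 - 18*n**2 - 107*n - 90)/(24*(n**3 + 18*n**2 + 107*n + 210)).

S(n) = \frac{- n^{3} - 18 n^{2} - 107 n - 90}{24 \left(n^{3} + 18 n^{2} + 107 n + 210\right)}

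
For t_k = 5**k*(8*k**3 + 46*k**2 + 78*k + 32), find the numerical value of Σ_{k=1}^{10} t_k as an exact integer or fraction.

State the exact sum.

Σ = 154589843720

t_(k+1)/t_k = 5*(4*k**3 + 35*k**2 + 97*k + 82)/(4*k**3 + 23*k**2 + 39*k + 16).
Normal form (A,B,C) = (5, 1, k**3 + 23*k**2/4 + 39*k/4 + 4).
Need (5)·f(k+1) − (1)·f(k) = k**3 + 23*k**2/4 + 39*k/4 + 4.
From deg A=0, deg B=0, deg C=3: d=3.
Match coefficients ⇒ f(k) = (k**3 + 2*k**2 + k - 1)/4.
Then R = B(k−1)f/C = (k**3 + 2*k**2 + k - 1)/(4*k**3 + 23*k**2 + 39*k + 16), so s_k = R(k)·t_k = 2*5**k*(k**3 + 2*k**2 + k - 1).
s_(k+1) − s_k = 5**k*(8*k**3 + 46*k**2 + 78*k + 32) = t_k.
Telescoping: Σ = s_(11) − s_(1) = 154589843750 − (30) = 154589843720.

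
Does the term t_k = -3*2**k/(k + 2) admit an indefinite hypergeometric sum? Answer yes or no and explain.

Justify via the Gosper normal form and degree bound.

Step 1: r(k) = 2*(k + 2)/(k + 3).
Take A(k)=2*k + 4, B(k)=k + 3, C(k)=1.
Need (2*k + 4)·f(k+1) − (k + 2)·f(k) = 1.
Degrees (1,1,0) ⇒ d ≤ -1.
Negative degree bound (-1): no f exists, t_k not Gosper-summable.

No — t_k has no hypergeometric antidifference.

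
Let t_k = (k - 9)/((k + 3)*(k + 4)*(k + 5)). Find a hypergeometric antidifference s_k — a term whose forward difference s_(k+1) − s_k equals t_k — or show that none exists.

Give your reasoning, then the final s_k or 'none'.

s_k = k*(-k - 11)/(4*(k + 3)*(k + 4))

The ratio is (k - 8)*(k + 3)/((k - 9)*(k + 6)).
Take A(k)=k + 3, B(k)=k + 6, C(k)=k - 9.
Key eq: (k + 3)·f(k+1) = (k + 5)·f(k) + (k - 9).
deg f ≤ 2 (via 1,1,1).
A polynomial solution: f(k) = -k*(k + 11)/4.
Get s_k = R·t_k = k*(-k - 11)/(4*(k + 3)*(k + 4)) with R(k) = B(k−1)f(k)/C(k) = -k*(k + 5)*(k + 11)/(4*(k - 9)).
s_(k+1) − s_k = (k - 9)/(k**3 + 12*k**2 + 47*k + 60) = t_k.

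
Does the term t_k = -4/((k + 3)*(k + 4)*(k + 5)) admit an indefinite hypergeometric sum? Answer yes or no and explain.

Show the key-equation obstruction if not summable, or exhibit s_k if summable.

Yes. s_k = k*(-k - 7)/(6*(k + 3)*(k + 4)).

r(k) = (k + 3)/(k + 6) after simplifying.
A = k + 3, B = k + 6, C = 1.
Need (k + 3)·f(k+1) − (k + 5)·f(k) = 1.
Degrees (1,1,0) ⇒ d ≤ 2.
Solve for f: f(k) = k*(k + 7)/24 (degree 2 ≤ 2).
Get s_k = R·t_k = k*(-k - 7)/(6*(k + 3)*(k + 4)) with R(k) = B(k−1)f(k)/C(k) = k*(k + 5)*(k + 7)/24.
Verify: -4/(k**3 + 12*k**2 + 47*k + 60) matches t_k.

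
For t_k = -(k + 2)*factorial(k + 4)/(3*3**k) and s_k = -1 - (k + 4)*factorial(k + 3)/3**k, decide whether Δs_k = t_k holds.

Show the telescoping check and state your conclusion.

s_(k+1) = -3**(-k - 1)*(k + 5)*factorial(k + 4) - 1
s_(k+1) − s_k = -(k + 2)*factorial(k + 4)/(3*3**k)
(s_(k+1) − s_k) − t_k = 0

valid; difference matches t_k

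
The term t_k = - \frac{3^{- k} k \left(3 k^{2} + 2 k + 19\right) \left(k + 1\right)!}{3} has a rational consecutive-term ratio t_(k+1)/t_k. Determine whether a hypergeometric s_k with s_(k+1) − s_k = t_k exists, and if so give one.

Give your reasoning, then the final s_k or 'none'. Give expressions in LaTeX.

s_k = - 3^{- k} \left(3 k^{2} - k + 4\right) \left(k + 1\right)!

Step 1: r(k) = (k + 1)*(k + 2)*(2*k + 3*(k + 1)**2 + 21)/(3*k*(3*k**2 + 2*k + 19)).
Normal form (A,B,C) = (k/3 + 2/3, 1, k**3 + 2*k**2/3 + 19*k/3).
Need (k/3 + 2/3)·f(k+1) − (1)·f(k) = k**3 + 2*k**2/3 + 19*k/3.
Bound: deg f ≤ 2.
Solve for f: f(k) = 3*k**2 - k + 4 (degree 2 ≤ 2).
So s_k = (B(k−1)f/C)·t_k = (3*(3*k**2 - k + 4)/(k*(3*k**2 + 2*k + 19)))·t_k = -(3*k**2 - k + 4)*factorial(k + 1)/3**k.
s_(k+1) − s_k = -k*(3*k**2 + 2*k + 19)*factorial(k + 1)/(3*3**k) = t_k.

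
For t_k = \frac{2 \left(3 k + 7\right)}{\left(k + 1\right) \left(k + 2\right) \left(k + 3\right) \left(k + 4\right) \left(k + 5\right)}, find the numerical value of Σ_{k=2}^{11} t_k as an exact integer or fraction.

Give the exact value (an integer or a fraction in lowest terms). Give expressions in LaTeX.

Σ = 101/4680

Step 1: r(k) = (k + 1)*(3*k + 10)/((k + 6)*(3*k + 7)).
Normal form (A,B,C) = (k + 1, k + 6, k + 7/3).
Need (k + 1)·f(k+1) − (k + 5)·f(k) = k + 7/3.
d = 4 from the (1,1,1) case.
Solve for f: f(k) = k*(k + 2)*(k**2 + 8*k + 19)/36 (degree 4 ≤ 4).
So s_k = (B(k−1)f/C)·t_k = (k*(k + 2)*(k + 5)*(k**2 + 8*k + 19)/(12*(3*k + 7)))·t_k = k*(k**2 + 8*k + 19)/(6*(k**3 + 8*k**2 + 19*k + 12)).
Verify: 2*(3*k + 7)/(k**5 + 15*k**4 + 85*k**3 + 225*k**2 + 274*k + 120) matches t_k.
Sum = s_(12) − s_(2); s_(12) = 259/1560, s_(2) = 13/90 ⇒ 101/4680.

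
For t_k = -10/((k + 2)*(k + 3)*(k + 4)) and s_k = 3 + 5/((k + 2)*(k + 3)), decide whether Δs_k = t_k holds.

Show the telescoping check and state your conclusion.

s_(k+1) = 3 + 5/((k + 3)*(k + 4))
s_(k+1) − s_k = -10/(k**3 + 9*k**2 + 26*k + 24)
(s_(k+1) − s_k) − t_k = 0

valid (s_(k+1) − s_k reduces to t_k)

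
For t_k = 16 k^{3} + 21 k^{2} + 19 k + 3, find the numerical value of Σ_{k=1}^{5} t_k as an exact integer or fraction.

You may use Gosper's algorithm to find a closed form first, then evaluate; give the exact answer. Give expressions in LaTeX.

Σ = 5055

t_(k+1)/t_k = (16*k**3 + 69*k**2 + 109*k + 59)/(16*k**3 + 21*k**2 + 19*k + 3).
A = 1, B = 1, C = k**3 + 21*k**2/16 + 19*k/16 + 3/16.
Set up (1)·f(k+1) − (1)·f(k) − (k**3 + 21*k**2/16 + 19*k/16 + 3/16) = 0.
Bound: deg f ≤ 4.
Coefficient equations give f(k) = k*(4*k**3 - k**2 + 3*k - 3)/16.
R(k) = B(k−1)·f(k)/C(k) = k*(4*k**3 - k**2 + 3*k - 3)/(16*k**3 + 21*k**2 + 19*k + 3); s_k = R·t_k = k*(4*k**3 - k**2 + 3*k - 3).
Verify: 16*k**3 + 21*k**2 + 19*k + 3 matches t_k.
Telescoping: Σ = s_(6) − s_(1) = 5058 − (3) = 5055.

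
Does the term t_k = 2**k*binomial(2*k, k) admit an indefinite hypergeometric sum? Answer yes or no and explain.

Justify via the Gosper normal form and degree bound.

Step 1: r(k) = 4*(2*k + 1)/(k + 1).
Factor: A=8*k + 4; B=k + 1; C=1.
Solve (8*k + 4)·f(k+1) − (k)·f(k) = 1.
d = -1 from the (1,1,0) case.
Bound -1 < 0, so the key equation has no polynomial solution.

No — key equation has no polynomial f.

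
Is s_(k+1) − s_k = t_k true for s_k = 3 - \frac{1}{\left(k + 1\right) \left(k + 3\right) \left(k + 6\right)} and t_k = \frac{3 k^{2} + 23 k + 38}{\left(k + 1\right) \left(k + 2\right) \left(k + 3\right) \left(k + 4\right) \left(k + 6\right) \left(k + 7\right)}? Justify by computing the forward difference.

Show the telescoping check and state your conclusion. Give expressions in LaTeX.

s_(k+1) = 3 - 1/((k + 2)*(k + 4)*(k + 7))
s_(k+1) − s_k = (3*k**2 + 23*k + 38)/(k**6 + 23*k**5 + 207*k**4 + 925*k**3 + 2144*k**2 + 2412*k + 1008)
(s_(k+1) − s_k) − t_k = 0

valid (s_(k+1) − s_k reduces to t_k)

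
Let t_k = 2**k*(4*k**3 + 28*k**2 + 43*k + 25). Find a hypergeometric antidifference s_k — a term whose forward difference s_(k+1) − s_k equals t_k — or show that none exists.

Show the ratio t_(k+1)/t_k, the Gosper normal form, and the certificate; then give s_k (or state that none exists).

s_k = 2**k*(4*k**3 + 4*k**2 + 3*k + 3)

Ratio r(k) = 2*(4*k**3 + 40*k**2 + 111*k + 100)/(4*k**3 + 28*k**2 + 43*k + 25).
Factor: A=2; B=1; C=k**3 + 7*k**2 + 43*k/4 + 25/4.
Key eq: (2)·f(k+1) = (1)·f(k) + (k**3 + 7*k**2 + 43*k/4 + 25/4).
deg f ≤ 3 (via 0,0,3).
A polynomial solution: f(k) = (k + 1)*(4*k**2 + 3)/4.
Certificate R = B(k−1)f/C = (k + 1)*(4*k**2 + 3)/(4*k**3 + 28*k**2 + 43*k + 25) gives s_k = 2**k*(4*k**3 + 4*k**2 + 3*k + 3).
Δs = 2**k*(4*k**3 + 28*k**2 + 43*k + 25), as required.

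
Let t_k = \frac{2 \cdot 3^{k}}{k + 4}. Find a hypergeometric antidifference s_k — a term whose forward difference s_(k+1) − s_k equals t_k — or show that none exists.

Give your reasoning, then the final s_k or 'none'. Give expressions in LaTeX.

none (Gosper's algorithm certifies no s_k)

Ratio r(k) = 3*(k + 4)/(k + 5).
A = 3*k + 12, B = k + 5, C = 1.
Set up (3*k + 12)·f(k+1) − (k + 4)·f(k) − (1) = 0.
Bound: deg f ≤ -1.
Bound -1 < 0, so the key equation has no polynomial solution.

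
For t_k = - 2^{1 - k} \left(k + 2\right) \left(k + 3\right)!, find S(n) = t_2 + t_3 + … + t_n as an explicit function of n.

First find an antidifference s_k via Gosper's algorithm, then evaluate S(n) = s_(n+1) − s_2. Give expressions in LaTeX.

S(n) = 120 - 2 \cdot 2^{- n} \left(n + 4\right)!

t_(k+1)/t_k = (k + 3)*(k + 4)/(2*(k + 2)).
Take A(k)=k/2 + 2, B(k)=1, C(k)=k + 2.
Set up (k/2 + 2)·f(k+1) − (1)·f(k) − (k + 2) = 0.
d = 0 from the (1,0,1) case.
Solve for f: f(k) = 2 (degree 0 ≤ 0).
Get s_k = R·t_k = -2**(2 - k)*factorial(k + 3) with R(k) = B(k−1)f(k)/C(k) = 2/(k + 2).
s_(k+1) − s_k = -2**(1 - k)*(k + 2)*factorial(k + 3) = t_k.
s_(n+1) = -2**(1 - n)*factorial(n + 4) and s_(2) = -120, so S(n) = 120 - 2*factorial(n + 4)/2**n.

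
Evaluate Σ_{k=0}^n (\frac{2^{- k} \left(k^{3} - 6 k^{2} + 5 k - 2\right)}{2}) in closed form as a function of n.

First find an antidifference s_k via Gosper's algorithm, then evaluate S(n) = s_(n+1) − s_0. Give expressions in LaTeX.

S(n) = 2^{- n - 1} \left(- 2^{n + 2} - n^{3} + n + 2\right)

t_(k+1)/t_k = (k**3 - 3*k**2 - 4*k - 2)/(2*(k**3 - 6*k**2 + 5*k - 2)).
Gosper form: A/B · C(k+1)/C(k) with A=1/2, B=1, C=k**3 - 6*k**2 + 5*k - 2.
Need (1/2)·f(k+1) − (1)·f(k) = k**3 - 6*k**2 + 5*k - 2.
Degrees (0,0,3) ⇒ d ≤ 3.
Match coefficients ⇒ f(k) = -2*(k**3 - 3*k**2 + 2*k - 2).
R(k) = B(k−1)·f(k)/C(k) = -2*(k**3 - 3*k**2 + 2*k - 2)/(k**3 - 6*k**2 + 5*k - 2); s_k = R·t_k = (-k**3 + 3*k**2 - 2*k + 2)/2**k.
s_(k+1) − s_k = (k**3 - 6*k**2 + 5*k - 2)/(2*2**k) = t_k.
Telescope: S(n) = s_(n+1) − s_(0) = 2**(-n - 1)*(-n**3 + n + 2) − (2) = 2**(-n - 1)*(-2**(n + 2) - n**3 + n + 2).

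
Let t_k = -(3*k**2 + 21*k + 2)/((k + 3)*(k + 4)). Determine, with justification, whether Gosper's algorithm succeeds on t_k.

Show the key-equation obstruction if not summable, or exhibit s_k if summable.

Ratio r(k) = (k + 3)*(21*k + 3*(k + 1)**2 + 23)/((k + 5)*(3*k**2 + 21*k + 2)).
Take A(k)=k + 3, B(k)=k + 5, C(k)=k**2 + 7*k + 2/3.
Set up (k + 3)·f(k+1) − (k + 4)·f(k) − (k**2 + 7*k + 2/3) = 0.
From deg A=1, deg B=1, deg C=2: d=2.
Match coefficients ⇒ f(k) = k*(9*k - 7)/9.
Certificate R = B(k−1)f/C = k*(k + 4)*(9*k - 7)/(3*(3*k**2 + 21*k + 2)) gives s_k = k*(7 - 9*k)/(3*(k + 3)).
s_(k+1) − s_k = (-3*k**2 - 21*k - 2)/(k**2 + 7*k + 12) = t_k.

Yes. s_k = k*(7 - 9*k)/(3*(k + 3)).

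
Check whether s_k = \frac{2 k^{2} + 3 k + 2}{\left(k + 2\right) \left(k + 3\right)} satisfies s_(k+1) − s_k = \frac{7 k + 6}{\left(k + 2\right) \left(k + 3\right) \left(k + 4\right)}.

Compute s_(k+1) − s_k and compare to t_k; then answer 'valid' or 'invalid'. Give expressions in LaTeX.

Valid — Δs_k = t_k.

s_(k+1) = (3*k + 2*(k + 1)**2 + 5)/((k + 3)*(k + 4))
s_(k+1) − s_k = (7*k + 6)/(k**3 + 9*k**2 + 26*k + 24)
(s_(k+1) − s_k) − t_k = 0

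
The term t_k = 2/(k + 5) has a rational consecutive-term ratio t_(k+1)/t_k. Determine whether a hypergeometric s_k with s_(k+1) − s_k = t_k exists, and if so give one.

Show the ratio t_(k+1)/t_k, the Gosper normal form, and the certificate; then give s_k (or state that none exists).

Step 1: r(k) = (k + 5)/(k + 6).
Factor: A=k + 5; B=k + 6; C=1.
Need (k + 5)·f(k+1) − (k + 5)·f(k) = 1.
Degrees (1,1,0) ⇒ d ≤ 0.
Write f(k) = c0. Then LHS − RHS = -1, requiring -1 = 0: contradictory. No certificate.

no hypergeometric antidifference exists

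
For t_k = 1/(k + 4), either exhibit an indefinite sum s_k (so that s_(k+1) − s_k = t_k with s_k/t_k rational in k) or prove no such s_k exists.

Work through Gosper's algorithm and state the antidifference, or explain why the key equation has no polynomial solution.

The ratio is (k + 4)/(k + 5).
Normal form (A,B,C) = (k + 4, k + 5, 1).
Key eq: (k + 4)·f(k+1) = (k + 4)·f(k) + (1).
Bound: deg f ≤ 0.
Generic f = c0 gives residual -1; -1 = 0 cannot hold, so t_k is not Gosper-summable.

not Gosper-summable; s_k does not exist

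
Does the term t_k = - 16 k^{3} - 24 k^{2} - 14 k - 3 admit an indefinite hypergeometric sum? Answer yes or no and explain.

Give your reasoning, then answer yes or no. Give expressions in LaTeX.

Ratio r(k) = (16*k**3 + 72*k**2 + 110*k + 57)/(16*k**3 + 24*k**2 + 14*k + 3).
Normal form (A,B,C) = (1, 1, k**3 + 3*k**2/2 + 7*k/8 + 3/16).
Key eq: (1)·f(k+1) = (1)·f(k) + (k**3 + 3*k**2/2 + 7*k/8 + 3/16).
Degrees (0,0,3) ⇒ d ≤ 4.
Match coefficients ⇒ f(k) = k**2*(2*k - 1)*(2*k + 1)/16.
Certificate R = B(k−1)f/C = k**2*(2*k - 1)/(8*k**2 + 8*k + 3) gives s_k = -4*k**4 + k**2.
Check: Δs_k = -16*k**3 - 24*k**2 - 14*k - 3. ✓

Yes. s_k = - 4 k^{4} + k^{2}.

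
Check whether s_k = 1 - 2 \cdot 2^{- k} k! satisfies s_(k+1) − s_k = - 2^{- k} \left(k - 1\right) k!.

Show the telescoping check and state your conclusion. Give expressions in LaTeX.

valid; difference matches t_k

s_(k+1) = (2**k - k*factorial(k) - factorial(k))/2**k
s_(k+1) − s_k = -(k - 1)*factorial(k)/2**k
(s_(k+1) − s_k) − t_k = 0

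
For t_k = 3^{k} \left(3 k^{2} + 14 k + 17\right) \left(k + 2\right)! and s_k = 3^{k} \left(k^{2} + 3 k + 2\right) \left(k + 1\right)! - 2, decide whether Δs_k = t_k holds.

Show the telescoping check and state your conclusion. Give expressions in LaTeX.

Valid — Δs_k = t_k.

s_(k+1) = 3**(k + 1)*(3*k + (k + 1)**2 + 5)*factorial(k + 2) - 2
s_(k+1) − s_k = 3**k*(3*k**2 + 14*k + 17)*factorial(k + 2)
(s_(k+1) − s_k) − t_k = 0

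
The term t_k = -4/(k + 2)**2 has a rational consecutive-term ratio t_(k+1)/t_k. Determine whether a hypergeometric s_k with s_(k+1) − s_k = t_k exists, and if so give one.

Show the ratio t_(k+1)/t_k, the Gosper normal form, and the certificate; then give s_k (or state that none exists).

t_(k+1)/t_k = (k + 2)**2/(k + 3)**2.
A = k**2 + 4*k + 4, B = k**2 + 6*k + 9, C = 1.
Set up (k**2 + 4*k + 4)·f(k+1) − (k**2 + 4*k + 4)·f(k) − (1) = 0.
deg f ≤ 0 (via 2,2,0).
Write f(k) = c0. Then LHS − RHS = -1, requiring -1 = 0: contradictory. No certificate.

none (Gosper's algorithm certifies no s_k)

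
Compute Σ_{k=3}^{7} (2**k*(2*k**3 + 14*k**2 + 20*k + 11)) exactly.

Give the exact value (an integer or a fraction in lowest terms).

Σ = 295080

Compute t_(k+1)/t_k: get 2*(2*k**3 + 20*k**2 + 54*k + 47)/(2*k**3 + 14*k**2 + 20*k + 11).
Normal form (A,B,C) = (2, 1, k**3 + 7*k**2 + 10*k + 11/2).
Need (2)·f(k+1) − (1)·f(k) = k**3 + 7*k**2 + 10*k + 11/2.
From deg A=0, deg B=0, deg C=3: d=3.
A polynomial solution: f(k) = (2*k**3 + 2*k**2 + 3)/2.
Get s_k = R·t_k = 2**k*(2*k**3 + 2*k**2 + 3) with R(k) = B(k−1)f(k)/C(k) = (2*k**3 + 2*k**2 + 3)/(2*k**3 + 14*k**2 + 20*k + 11).
s_(k+1) − s_k = 2**k*(2*k**3 + 14*k**2 + 20*k + 11) = t_k.
Sum = s_(8) − s_(3); s_(8) = 295680, s_(3) = 600 ⇒ 295080.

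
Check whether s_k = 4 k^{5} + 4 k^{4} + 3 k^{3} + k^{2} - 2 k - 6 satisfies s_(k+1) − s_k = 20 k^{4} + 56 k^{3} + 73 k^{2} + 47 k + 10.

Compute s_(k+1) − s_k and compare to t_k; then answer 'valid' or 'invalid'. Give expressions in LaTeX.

Valid: the claim telescopes to t_k.

s_(k+1) = 4*k**5 + 24*k**4 + 59*k**3 + 74*k**2 + 45*k + 4
s_(k+1) − s_k = 20*k**4 + 56*k**3 + 73*k**2 + 47*k + 10
(s_(k+1) − s_k) − t_k = 0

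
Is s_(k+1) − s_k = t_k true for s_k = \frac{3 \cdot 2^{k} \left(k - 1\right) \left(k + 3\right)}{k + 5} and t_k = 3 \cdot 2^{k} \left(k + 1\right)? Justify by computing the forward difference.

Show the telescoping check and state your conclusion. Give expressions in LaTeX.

Invalid: residual \frac{6 \cdot 2^{k} \left(- k^{2} - 5 k - 6\right)}{k^{2} + 11 k + 30} ≠ 0.

s_(k+1) = 6*2**k*k*(k + 4)/(k + 6)
s_(k+1) − s_k = 3*2**k*(k**3 + 10*k**2 + 31*k + 18)/(k**2 + 11*k + 30)
(s_(k+1) − s_k) − t_k = 6*2**k*(-k**2 - 5*k - 6)/(k**2 + 11*k + 30)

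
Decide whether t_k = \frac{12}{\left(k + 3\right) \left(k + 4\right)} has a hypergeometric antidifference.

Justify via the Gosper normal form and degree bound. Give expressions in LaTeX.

Compute t_(k+1)/t_k: get (k + 3)/(k + 5).
A = k + 3, B = k + 5, C = 1.
Set up (k + 3)·f(k+1) − (k + 4)·f(k) − (1) = 0.
Bound: deg f ≤ 1.
A polynomial solution: f(k) = k/3.
Certificate R = B(k−1)f/C = k*(k + 4)/3 gives s_k = 4*k/(k + 3).
s_(k+1) − s_k = 12/(k**2 + 7*k + 12) = t_k.

Yes. s_k = \frac{4 k}{k + 3}.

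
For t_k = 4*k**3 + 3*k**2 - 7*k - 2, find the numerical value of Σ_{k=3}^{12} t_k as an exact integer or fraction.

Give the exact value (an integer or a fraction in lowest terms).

Σ = 25690

Ratio r(k) = (4*k**3 + 15*k**2 + 11*k - 2)/(4*k**3 + 3*k**2 - 7*k - 2).
So A=1 and B=1, with C=k**3 + 3*k**2/4 - 7*k/4 - 1/2.
Need (1)·f(k+1) − (1)·f(k) = k**3 + 3*k**2/4 - 7*k/4 - 1/2.
d = 4 from the (0,0,3) case.
Coefficient equations give f(k) = k*(k**3 - k**2 - 4*k + 2)/4.
Get s_k = R·t_k = k*(k**3 - k**2 - 4*k + 2) with R(k) = B(k−1)f(k)/C(k) = k*(k**3 - k**2 - 4*k + 2)/(4*k**3 + 3*k**2 - 7*k - 2).
Δs = 4*k**3 + 3*k**2 - 7*k - 2, as required.
Σ_(k=3)^(12) t_k = s_(13) − s_(3) = 25714 − (24) = 25690.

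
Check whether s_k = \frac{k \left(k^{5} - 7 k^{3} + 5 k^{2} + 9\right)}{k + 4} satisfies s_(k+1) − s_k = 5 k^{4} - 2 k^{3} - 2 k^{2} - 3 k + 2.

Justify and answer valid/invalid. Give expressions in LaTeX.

Invalid: residual \frac{- 4 k^{5} - 21 k^{4} + 12 k^{3} + 10 k^{2} + 13 k - 8}{k^{2} + 9 k + 20} ≠ 0.

s_(k+1) = (k + 1)*((k + 1)**5 - 7*(k + 1)**3 + 5*(k + 1)**2 + 9)/(k + 5)
s_(k+1) − s_k = (5*k**6 + 39*k**5 + 59*k**4 - 49*k**3 - 55*k**2 - 29*k + 32)/(k**2 + 9*k + 20)
(s_(k+1) − s_k) − t_k = (-4*k**5 - 21*k**4 + 12*k**3 + 10*k**2 + 13*k - 8)/(k**2 + 9*k + 20)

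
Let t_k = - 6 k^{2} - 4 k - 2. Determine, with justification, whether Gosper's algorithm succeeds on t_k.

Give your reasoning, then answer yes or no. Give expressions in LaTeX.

Compute t_(k+1)/t_k: get (3*k**2 + 8*k + 6)/(3*k**2 + 2*k + 1).
Gosper form: A/B · C(k+1)/C(k) with A=1, B=1, C=k**2 + 2*k/3 + 1/3.
f must satisfy (1)·f(k+1) − (1)·f(k) = k**2 + 2*k/3 + 1/3.
d = 3 from the (0,0,2) case.
A polynomial solution: f(k) = k*(2*k**2 - k + 1)/6.
Certificate R = B(k−1)f/C = k*(2*k**2 - k + 1)/(2*(3*k**2 + 2*k + 1)) gives s_k = k*(-2*k**2 + k - 1).
Verify: -6*k**2 - 4*k - 2 matches t_k.

Yes. s_k = k \left(- 2 k^{2} + k - 1\right).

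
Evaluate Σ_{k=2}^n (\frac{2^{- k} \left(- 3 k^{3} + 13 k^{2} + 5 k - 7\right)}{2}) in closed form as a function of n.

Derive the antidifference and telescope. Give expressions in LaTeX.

S(n) = 2^{- n - 1} \left(- 2^{n} + 3 n^{3} + 5 n^{2} - 3 n - 3\right)

Compute t_(k+1)/t_k: get (3*k**3 - 4*k**2 - 22*k - 8)/(2*(3*k**3 - 13*k**2 - 5*k + 7)).
Factor: A=1/2; B=1; C=k**3 - 13*k**2/3 - 5*k/3 + 7/3.
Set up (1/2)·f(k+1) − (1)·f(k) − (k**3 - 13*k**2/3 - 5*k/3 + 7/3) = 0.
From deg A=0, deg B=0, deg C=3: d=3.
Coefficient equations give f(k) = -2*(3*k**3 - 4*k**2 - 4*k + 2)/3.
Get s_k = R·t_k = (3*k**3 - 4*k**2 - 4*k + 2)/2**k with R(k) = B(k−1)f(k)/C(k) = -2*(3*k**3 - 4*k**2 - 4*k + 2)/(3*k**3 - 13*k**2 - 5*k + 7).
Δs = (-3*k**3 + 13*k**2 + 5*k - 7)/(2*2**k), as required.
Evaluate: s_(n+1) = 2**(-n - 1)*(3*n**3 + 5*n**2 - 3*n - 3); subtract s_(2) = 1/2 ⇒ S(n) = 2**(-n - 1)*(-2**n + 3*n**3 + 5*n**2 - 3*n - 3).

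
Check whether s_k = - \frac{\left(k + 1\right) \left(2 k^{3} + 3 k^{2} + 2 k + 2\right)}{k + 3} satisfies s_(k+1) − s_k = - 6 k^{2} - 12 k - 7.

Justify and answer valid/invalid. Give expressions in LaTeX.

s_(k+1) = (-2*k**4 - 13*k**3 - 32*k**2 - 37*k - 18)/(k + 4)
s_(k+1) − s_k = (-6*k**4 - 46*k**3 - 109*k**2 - 111*k - 46)/(k**2 + 7*k + 12)
(s_(k+1) − s_k) − t_k = 2*(4*k**3 + 27*k**2 + 41*k + 19)/(k**2 + 7*k + 12)

Invalid: residual \frac{2 \left(4 k^{3} + 27 k^{2} + 41 k + 19\right)}{k^{2} + 7 k + 12} ≠ 0.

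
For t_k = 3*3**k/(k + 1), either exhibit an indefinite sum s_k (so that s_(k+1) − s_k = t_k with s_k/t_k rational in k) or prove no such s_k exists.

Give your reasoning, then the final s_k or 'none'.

The ratio is 3*(k + 1)/(k + 2).
Factor: A=3*k + 3; B=k + 2; C=1.
Need (3*k + 3)·f(k+1) − (k + 1)·f(k) = 1.
Bound: deg f ≤ -1.
Bound -1 < 0, so the key equation has no polynomial solution.

none — t_k is not Gosper-summable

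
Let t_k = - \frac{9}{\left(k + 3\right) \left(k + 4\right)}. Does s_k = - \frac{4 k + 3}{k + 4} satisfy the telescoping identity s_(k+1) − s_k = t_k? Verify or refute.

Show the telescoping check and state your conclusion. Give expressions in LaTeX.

Invalid: residual \frac{2 \left(3 - 2 k\right)}{k^{3} + 12 k^{2} + 47 k + 60} ≠ 0.

s_(k+1) = (-4*k - 7)/(k + 5)
s_(k+1) − s_k = -13/(k**2 + 9*k + 20)
(s_(k+1) − s_k) − t_k = 2*(3 - 2*k)/(k**3 + 12*k**2 + 47*k + 60)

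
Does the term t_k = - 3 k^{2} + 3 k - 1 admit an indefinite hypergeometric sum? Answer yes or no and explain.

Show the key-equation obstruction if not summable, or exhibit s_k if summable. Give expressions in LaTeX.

r(k) = (3*k**2 + 3*k + 1)/(3*k**2 - 3*k + 1) after simplifying.
Take A(k)=1, B(k)=1, C(k)=k**2 - k + 1/3.
Set up (1)·f(k+1) − (1)·f(k) − (k**2 - k + 1/3) = 0.
Degrees (0,0,2) ⇒ d ≤ 3.
Coefficient equations give f(k) = k*(k**2 - 3*k + 3)/3.
Certificate R = B(k−1)f/C = k*(k**2 - 3*k + 3)/(3*k**2 - 3*k + 1) gives s_k = k*(-k**2 + 3*k - 3).
Check: Δs_k = -3*k**2 + 3*k - 1. ✓

Yes. s_k = k \left(- k^{2} + 3 k - 3\right).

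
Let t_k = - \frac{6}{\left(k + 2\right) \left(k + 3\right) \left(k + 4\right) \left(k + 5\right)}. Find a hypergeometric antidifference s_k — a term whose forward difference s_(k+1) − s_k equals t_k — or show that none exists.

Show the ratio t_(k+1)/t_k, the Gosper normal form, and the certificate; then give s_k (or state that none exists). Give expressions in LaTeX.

s_k = \frac{k \left(- k^{2} - 9 k - 26\right)}{12 \left(k + 2\right) \left(k + 3\right) \left(k + 4\right)}

Compute t_(k+1)/t_k: get (k + 2)/(k + 6).
Factor: A=k + 2; B=k + 6; C=1.
Set up (k + 2)·f(k+1) − (k + 5)·f(k) − (1) = 0.
deg f ≤ 3 (via 1,1,0).
A polynomial solution: f(k) = k*(k**2 + 9*k + 26)/72.
So s_k = (B(k−1)f/C)·t_k = (k*(k + 5)*(k**2 + 9*k + 26)/72)·t_k = k*(-k**2 - 9*k - 26)/(12*(k + 2)*(k + 3)*(k + 4)).
Δs = -6/(k**4 + 14*k**3 + 71*k**2 + 154*k + 120), as required.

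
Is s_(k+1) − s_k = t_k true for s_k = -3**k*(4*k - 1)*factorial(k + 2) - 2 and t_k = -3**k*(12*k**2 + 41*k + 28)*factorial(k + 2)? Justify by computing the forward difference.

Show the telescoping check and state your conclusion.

s_(k+1) = -3**(k + 1)*(4*k + 3)*factorial(k + 3) - 2
s_(k+1) − s_k = -3**k*(12*k**2 + 41*k + 28)*factorial(k + 2)
(s_(k+1) − s_k) − t_k = 0

valid (s_(k+1) − s_k reduces to t_k)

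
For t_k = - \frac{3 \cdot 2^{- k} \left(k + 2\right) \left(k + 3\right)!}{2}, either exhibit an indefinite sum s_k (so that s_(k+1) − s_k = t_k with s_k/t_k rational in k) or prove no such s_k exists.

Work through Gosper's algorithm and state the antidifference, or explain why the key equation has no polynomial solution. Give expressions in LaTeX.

s_k = - 3 \cdot 2^{- k} \left(k + 3\right)!

Compute t_(k+1)/t_k: get (k + 3)*(k + 4)/(2*(k + 2)).
Take A(k)=k/2 + 2, B(k)=1, C(k)=k + 2.
Set up (k/2 + 2)·f(k+1) − (1)·f(k) − (k + 2) = 0.
d = 0 from the (1,0,1) case.
Solve for f: f(k) = 2 (degree 0 ≤ 0).
R(k) = B(k−1)·f(k)/C(k) = 2/(k + 2); s_k = R·t_k = -3*factorial(k + 3)/2**k.
Δs = -3*(k + 2)*factorial(k + 3)/(2*2**k), as required.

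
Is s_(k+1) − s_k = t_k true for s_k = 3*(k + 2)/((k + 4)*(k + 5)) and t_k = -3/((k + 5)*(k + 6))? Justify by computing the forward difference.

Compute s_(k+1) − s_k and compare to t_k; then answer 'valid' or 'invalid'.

Invalid: residual 12/(k**3 + 15*k**2 + 74*k + 120) ≠ 0.

s_(k+1) = 3*(k + 3)/((k + 5)*(k + 6))
s_(k+1) − s_k = -3*k/(k**3 + 15*k**2 + 74*k + 120)
(s_(k+1) − s_k) − t_k = 12/(k**3 + 15*k**2 + 74*k + 120)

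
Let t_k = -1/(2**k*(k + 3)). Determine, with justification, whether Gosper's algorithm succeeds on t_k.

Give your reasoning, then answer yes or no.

No; the degree bound rules out any f.

t_(k+1)/t_k = (k + 3)/(2*(k + 4)).
Normal form (A,B,C) = (k/2 + 3/2, k + 4, 1).
Set up (k/2 + 3/2)·f(k+1) − (k + 3)·f(k) − (1) = 0.
From deg A=1, deg B=1, deg C=0: d=-1.
deg f ≤ -1 is impossible — no certificate.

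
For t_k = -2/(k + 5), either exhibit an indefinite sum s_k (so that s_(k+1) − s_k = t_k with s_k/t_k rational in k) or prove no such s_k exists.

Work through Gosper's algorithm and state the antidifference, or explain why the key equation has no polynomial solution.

Compute t_(k+1)/t_k: get (k + 5)/(k + 6).
Normal form (A,B,C) = (k + 5, k + 6, 1).
Key eq: (k + 5)·f(k+1) = (k + 5)·f(k) + (1).
Bound: deg f ≤ 0.
Put f(k) = c0: A·f(k+1) − B(k−1)·f(k) − C = -1; need -1 = 0 — inconsistent ⇒ no f, not summable.

no hypergeometric antidifference exists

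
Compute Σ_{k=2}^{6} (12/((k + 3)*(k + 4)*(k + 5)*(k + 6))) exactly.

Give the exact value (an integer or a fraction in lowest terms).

The ratio is (k + 3)/(k + 7).
Take A(k)=k + 3, B(k)=k + 7, C(k)=1.
f must satisfy (k + 3)·f(k+1) − (k + 6)·f(k) = 1.
Bound: deg f ≤ 3.
Solving with deg f ≤ 3: f(k) = k*(k**2 + 12*k + 47)/180.
R(k) = B(k−1)·f(k)/C(k) = k*(k + 6)*(k**2 + 12*k + 47)/180; s_k = R·t_k = k*(k**2 + 12*k + 47)/(15*(k + 3)*(k + 4)*(k + 5)).
s_(k+1) − s_k = 12/(k**4 + 18*k**3 + 119*k**2 + 342*k + 360) = t_k.
Evaluate s at k=7 and k=2: 7/110 and 1/21; difference 37/2310.

Σ = 37/2310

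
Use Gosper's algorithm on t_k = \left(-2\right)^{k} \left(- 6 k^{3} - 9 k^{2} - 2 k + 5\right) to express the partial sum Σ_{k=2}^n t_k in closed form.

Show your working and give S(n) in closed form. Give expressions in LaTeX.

S(n) = - 4 \left(-2\right)^{n} n^{3} - 10 \left(-2\right)^{n} n^{2} - 4 \left(-2\right)^{n} n + 4 \left(-2\right)^{n} - 28

t_(k+1)/t_k = 2*(-6*k**3 - 27*k**2 - 38*k - 12)/(6*k**3 + 9*k**2 + 2*k - 5).
Gosper form: A/B · C(k+1)/C(k) with A=-2, B=1, C=k**3 + 3*k**2/2 + k/3 - 5/6.
f must satisfy (-2)·f(k+1) − (1)·f(k) = k**3 + 3*k**2/2 + k/3 - 5/6.
Bound: deg f ≤ 3.
Match coefficients ⇒ f(k) = -(2*k**3 - k**2 - 2*k - 1)/6.
Certificate R = B(k−1)f/C = -(2*k**3 - k**2 - 2*k - 1)/(6*k**3 + 9*k**2 + 2*k - 5) gives s_k = (-2)**k*(2*k**3 - k**2 - 2*k - 1).
Verify: (-2)**k*(-6*k**3 - 9*k**2 - 2*k + 5) matches t_k.
s_(n+1) = (-2)**(n + 1)*(2*n**3 + 5*n**2 + 2*n - 2) and s_(2) = 28, so S(n) = -4*(-2)**n*n**3 - 10*(-2)**n*n**2 - 4*(-2)**n*n + 4*(-2)**n - 28.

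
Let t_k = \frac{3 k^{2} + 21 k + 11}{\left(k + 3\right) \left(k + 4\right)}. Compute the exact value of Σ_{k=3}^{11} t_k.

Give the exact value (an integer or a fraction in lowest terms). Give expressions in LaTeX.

Σ = 49/2

Compute t_(k+1)/t_k: get (k + 3)*(21*k + 3*(k + 1)**2 + 32)/((k + 5)*(3*k**2 + 21*k + 11)).
Normal form (A,B,C) = (k + 3, k + 5, k**2 + 7*k + 11/3).
Solve (k + 3)·f(k+1) − (k + 4)·f(k) = k**2 + 7*k + 11/3.
Bound: deg f ≤ 2.
Solving with deg f ≤ 2: f(k) = k*(9*k + 2)/9.
R(k) = B(k−1)·f(k)/C(k) = k*(k + 4)*(9*k + 2)/(3*(3*k**2 + 21*k + 11)); s_k = R·t_k = k*(9*k + 2)/(3*(k + 3)).
Verify: (3*k**2 + 21*k + 11)/(k**2 + 7*k + 12) matches t_k.
Σ_(k=3)^(11) t_k = s_(12) − s_(3) = 88/3 − (29/6) = 49/2.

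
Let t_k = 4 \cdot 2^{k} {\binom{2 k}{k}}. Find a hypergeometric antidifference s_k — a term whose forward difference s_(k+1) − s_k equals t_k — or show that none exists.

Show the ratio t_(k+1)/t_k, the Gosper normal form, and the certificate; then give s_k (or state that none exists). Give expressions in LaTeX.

not Gosper-summable; s_k does not exist

Ratio r(k) = 4*(2*k + 1)/(k + 1).
Normal form (A,B,C) = (8*k + 4, k + 1, 1).
Set up (8*k + 4)·f(k+1) − (k)·f(k) − (1) = 0.
From deg A=1, deg B=1, deg C=0: d=-1.
Bound -1 < 0, so the key equation has no polynomial solution.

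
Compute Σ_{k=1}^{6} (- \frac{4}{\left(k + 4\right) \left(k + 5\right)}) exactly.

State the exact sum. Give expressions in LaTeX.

Σ = -24/55

Step 1: r(k) = (k + 4)/(k + 6).
Gosper form: A/B · C(k+1)/C(k) with A=k + 4, B=k + 6, C=1.
Solve (k + 4)·f(k+1) − (k + 5)·f(k) = 1.
From deg A=1, deg B=1, deg C=0: d=1.
Solve for f: f(k) = k/4 (degree 1 ≤ 1).
Certificate R = B(k−1)f/C = k*(k + 5)/4 gives s_k = -k/(k + 4).
Δs = -4/(k**2 + 9*k + 20), as required.
Σ_(k=1)^(6) t_k = s_(7) − s_(1) = -7/11 − (-1/5) = -24/55.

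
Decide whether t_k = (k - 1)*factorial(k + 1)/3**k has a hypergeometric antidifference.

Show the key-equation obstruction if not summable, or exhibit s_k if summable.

The ratio is k*(k + 2)/(3*(k - 1)).
Take A(k)=k/3 + 2/3, B(k)=1, C(k)=k - 1.
Key eq: (k/3 + 2/3)·f(k+1) = (1)·f(k) + (k - 1).
From deg A=1, deg B=0, deg C=1: d=0.
Coefficient equations give f(k) = 3.
R(k) = B(k−1)·f(k)/C(k) = 3/(k - 1); s_k = R·t_k = 3**(1 - k)*factorial(k + 1).
Check: Δs_k = (k - 1)*factorial(k + 1)/3**k. ✓

Yes. s_k = 3**(1 - k)*factorial(k + 1).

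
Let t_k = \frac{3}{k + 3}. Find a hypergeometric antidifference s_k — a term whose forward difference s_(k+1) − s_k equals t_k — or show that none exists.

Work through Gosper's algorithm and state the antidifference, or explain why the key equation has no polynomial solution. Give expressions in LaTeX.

Compute t_(k+1)/t_k: get (k + 3)/(k + 4).
A = k + 3, B = k + 4, C = 1.
f must satisfy (k + 3)·f(k+1) − (k + 3)·f(k) = 1.
Bound: deg f ≤ 0.
Generic f = c0 gives residual -1; -1 = 0 cannot hold, so t_k is not Gosper-summable.

not Gosper-summable; s_k does not exist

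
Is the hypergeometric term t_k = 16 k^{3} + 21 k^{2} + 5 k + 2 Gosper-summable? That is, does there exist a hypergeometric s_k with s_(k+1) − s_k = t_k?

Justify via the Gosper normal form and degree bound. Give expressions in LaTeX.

Step 1: r(k) = (16*k**3 + 69*k**2 + 95*k + 44)/(16*k**3 + 21*k**2 + 5*k + 2).
Gosper form: A/B · C(k+1)/C(k) with A=1, B=1, C=k**3 + 21*k**2/16 + 5*k/16 + 1/8.
Solve (1)·f(k+1) − (1)·f(k) = k**3 + 21*k**2/16 + 5*k/16 + 1/8.
From deg A=0, deg B=0, deg C=3: d=4.
A polynomial solution: f(k) = k*(4*k**3 - k**2 - 4*k + 3)/16.
Get s_k = R·t_k = k*(4*k**3 - k**2 - 4*k + 3) with R(k) = B(k−1)f(k)/C(k) = k*(4*k**3 - k**2 - 4*k + 3)/(16*k**3 + 21*k**2 + 5*k + 2).
Verify: 16*k**3 + 21*k**2 + 5*k + 2 matches t_k.

Yes. s_k = k \left(4 k^{3} - k^{2} - 4 k + 3\right).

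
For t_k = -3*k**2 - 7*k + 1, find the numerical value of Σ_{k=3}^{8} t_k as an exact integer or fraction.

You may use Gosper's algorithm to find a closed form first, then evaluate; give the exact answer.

Σ = -822

t_(k+1)/t_k = (3*k**2 + 13*k + 9)/(3*k**2 + 7*k - 1).
A = 1, B = 1, C = k**2 + 7*k/3 - 1/3.
Set up (1)·f(k+1) − (1)·f(k) − (k**2 + 7*k/3 - 1/3) = 0.
Bound: deg f ≤ 3.
Solve for f: f(k) = k*(k**2 + 2*k - 4)/3 (degree 3 ≤ 3).
Then R = B(k−1)f/C = k*(k**2 + 2*k - 4)/(3*k**2 + 7*k - 1), so s_k = R(k)·t_k = k*(-k**2 - 2*k + 4).
s_(k+1) − s_k = -3*k**2 - 7*k + 1 = t_k.
Evaluate s at k=9 and k=3: -855 and -33; difference -822.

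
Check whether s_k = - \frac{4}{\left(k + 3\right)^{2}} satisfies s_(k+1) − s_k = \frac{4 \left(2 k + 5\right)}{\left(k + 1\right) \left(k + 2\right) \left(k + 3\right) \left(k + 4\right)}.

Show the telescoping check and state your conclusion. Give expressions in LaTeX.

Invalid: residual \frac{8 \left(- 3 k^{2} - 17 k - 23\right)}{k^{6} + 17 k^{5} + 117 k^{4} + 415 k^{3} + 794 k^{2} + 768 k + 288} ≠ 0.

s_(k+1) = -4/(k + 4)**2
s_(k+1) − s_k = -4/(k + 4)**2 + 4/(k + 3)**2
(s_(k+1) − s_k) − t_k = 8*(-3*k**2 - 17*k - 23)/(k**6 + 17*k**5 + 117*k**4 + 415*k**3 + 794*k**2 + 768*k + 288)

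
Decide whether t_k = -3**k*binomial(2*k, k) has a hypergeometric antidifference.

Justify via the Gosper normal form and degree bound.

No; the degree bound rules out any f.

Compute t_(k+1)/t_k: get 6*(2*k + 1)/(k + 1).
A = 12*k + 6, B = k + 1, C = 1.
Solve (12*k + 6)·f(k+1) − (k)·f(k) = 1.
From deg A=1, deg B=1, deg C=0: d=-1.
d = -1 < 0 ⇒ no nonzero polynomial f; not summable.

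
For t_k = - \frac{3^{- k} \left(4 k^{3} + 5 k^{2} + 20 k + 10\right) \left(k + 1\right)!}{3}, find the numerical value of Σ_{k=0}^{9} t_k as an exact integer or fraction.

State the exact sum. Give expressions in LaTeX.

t_(k+1)/t_k = (4*k**4 + 25*k**3 + 76*k**2 + 123*k + 78)/(3*(4*k**3 + 5*k**2 + 20*k + 10)).
Take A(k)=k/3 + 2/3, B(k)=1, C(k)=k**3 + 5*k**2/4 + 5*k + 5/2.
Set up (k/3 + 2/3)·f(k+1) − (1)·f(k) − (k**3 + 5*k**2/4 + 5*k + 5/2) = 0.
From deg A=1, deg B=0, deg C=3: d=2.
Solving with deg f ≤ 2: f(k) = 3*k*(4*k + 1)/4.
Certificate R = B(k−1)f/C = 3*k*(4*k + 1)/(4*k**3 + 5*k**2 + 20*k + 10) gives s_k = -k*(4*k + 1)*factorial(k + 1)/3**k.
Check: Δs_k = -(4*k**3 + 5*k**2 + 20*k + 10)*factorial(k + 1)/(3*3**k). ✓
Σ_(k=0)^(9) t_k = s_(10) − s_(0) = -202048000/729 − (0) = -202048000/729.

Σ = -202048000/729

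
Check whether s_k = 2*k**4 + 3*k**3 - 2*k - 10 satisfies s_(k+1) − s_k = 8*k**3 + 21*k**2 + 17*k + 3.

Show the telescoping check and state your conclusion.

valid; difference matches t_k

s_(k+1) = -2*k + 2*(k + 1)**4 + 3*(k + 1)**3 - 12
s_(k+1) − s_k = 8*k**3 + 21*k**2 + 17*k + 3
(s_(k+1) − s_k) − t_k = 0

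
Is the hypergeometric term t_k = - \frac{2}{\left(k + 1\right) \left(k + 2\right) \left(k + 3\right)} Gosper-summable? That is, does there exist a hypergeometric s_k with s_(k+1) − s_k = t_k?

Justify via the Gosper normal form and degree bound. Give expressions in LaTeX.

Compute t_(k+1)/t_k: get (k + 1)/(k + 4).
Gosper form: A/B · C(k+1)/C(k) with A=k + 1, B=k + 4, C=1.
Solve (k + 1)·f(k+1) − (k + 3)·f(k) = 1.
d = 2 from the (1,1,0) case.
A polynomial solution: f(k) = k*(k + 3)/4.
R(k) = B(k−1)·f(k)/C(k) = k*(k + 3)**2/4; s_k = R·t_k = k*(-k - 3)/(2*(k + 1)*(k + 2)).
Check: Δs_k = -2/(k**3 + 6*k**2 + 11*k + 6). ✓

Yes. s_k = \frac{k \left(- k - 3\right)}{2 \left(k + 1\right) \left(k + 2\right)}.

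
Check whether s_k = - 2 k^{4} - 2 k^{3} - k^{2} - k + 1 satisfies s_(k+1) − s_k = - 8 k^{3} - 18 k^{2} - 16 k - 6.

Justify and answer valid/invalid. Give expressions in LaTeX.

s_(k+1) = -k - 2*(k + 1)**4 - 2*(k + 1)**3 - (k + 1)**2
s_(k+1) − s_k = -8*k**3 - 18*k**2 - 16*k - 6
(s_(k+1) − s_k) − t_k = 0

valid (s_(k+1) − s_k reduces to t_k)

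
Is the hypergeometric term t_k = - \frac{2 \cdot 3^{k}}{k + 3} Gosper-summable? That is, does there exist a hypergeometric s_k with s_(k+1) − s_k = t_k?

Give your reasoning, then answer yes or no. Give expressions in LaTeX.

No — negative degree bound, so no certificate f.

Compute t_(k+1)/t_k: get 3*(k + 3)/(k + 4).
Take A(k)=3*k + 9, B(k)=k + 4, C(k)=1.
Set up (3*k + 9)·f(k+1) − (k + 3)·f(k) − (1) = 0.
deg f ≤ -1 (via 1,1,0).
Negative degree bound (-1): no f exists, t_k not Gosper-summable.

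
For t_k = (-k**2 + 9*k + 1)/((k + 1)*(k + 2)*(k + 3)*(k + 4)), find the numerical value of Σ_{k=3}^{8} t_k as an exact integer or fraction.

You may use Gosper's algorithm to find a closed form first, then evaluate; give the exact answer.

Step 1: r(k) = (k + 1)*(9*k - (k + 1)**2 + 10)/((k + 5)*(-k**2 + 9*k + 1)).
Factor: A=k + 1; B=k + 5; C=k**2 - 9*k - 1.
f must satisfy (k + 1)·f(k+1) − (k + 4)·f(k) = k**2 - 9*k - 1.
deg f ≤ 3 (via 1,1,2).
Coefficient equations give f(k) = -k*(k**2 + 12*k - 7)/6.
Then R = B(k−1)f/C = -k*(k + 4)*(k**2 + 12*k - 7)/(6*(k**2 - 9*k - 1)), so s_k = R(k)·t_k = k*(k**2 + 12*k - 7)/(6*(k + 1)*(k + 2)*(k + 3)).
Check: Δs_k = (-k**2 + 9*k + 1)/(k**4 + 10*k**3 + 35*k**2 + 50*k + 24). ✓
Telescoping: Σ = s_(9) − s_(3) = 91/440 − (19/120) = 8/165.

Σ = 8/165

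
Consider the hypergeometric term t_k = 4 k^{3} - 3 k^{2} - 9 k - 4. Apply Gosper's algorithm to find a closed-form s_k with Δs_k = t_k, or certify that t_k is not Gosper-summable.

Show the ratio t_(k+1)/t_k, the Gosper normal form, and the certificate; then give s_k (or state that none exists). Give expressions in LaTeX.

s_k = k^{2} \left(k^{2} - 3 k - 2\right)

r(k) = (4*k**3 + 9*k**2 - 3*k - 12)/(4*k**3 - 3*k**2 - 9*k - 4) after simplifying.
Normal form (A,B,C) = (1, 1, k**3 - 3*k**2/4 - 9*k/4 - 1).
Key eq: (1)·f(k+1) = (1)·f(k) + (k**3 - 3*k**2/4 - 9*k/4 - 1).
Bound: deg f ≤ 4.
Match coefficients ⇒ f(k) = k**2*(k**2 - 3*k - 2)/4.
R(k) = B(k−1)·f(k)/C(k) = k**2*(k**2 - 3*k - 2)/(4*k**3 - 3*k**2 - 9*k - 4); s_k = R·t_k = k**2*(k**2 - 3*k - 2).
s_(k+1) − s_k = 4*k**3 - 3*k**2 - 9*k - 4 = t_k.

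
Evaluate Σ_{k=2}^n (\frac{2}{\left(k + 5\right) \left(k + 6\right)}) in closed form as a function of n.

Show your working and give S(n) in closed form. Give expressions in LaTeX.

t_(k+1)/t_k = (k + 5)/(k + 7).
Gosper form: A/B · C(k+1)/C(k) with A=k + 5, B=k + 7, C=1.
Need (k + 5)·f(k+1) − (k + 6)·f(k) = 1.
deg f ≤ 1 (via 1,1,0).
Match coefficients ⇒ f(k) = k/5.
Then R = B(k−1)f/C = k*(k + 6)/5, so s_k = R(k)·t_k = 2*k/(5*(k + 5)).
Verify: 2/(k**2 + 11*k + 30) matches t_k.
Evaluate: s_(n+1) = 2*(n + 1)/(5*(n + 6)); subtract s_(2) = 4/35 ⇒ S(n) = 2*(n - 1)/(7*(n + 6)).

S(n) = \frac{2 \left(n - 1\right)}{7 \left(n + 6\right)}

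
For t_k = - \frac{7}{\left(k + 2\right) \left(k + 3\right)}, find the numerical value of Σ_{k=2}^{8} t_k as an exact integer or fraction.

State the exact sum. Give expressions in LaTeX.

Σ = -49/44

Step 1: r(k) = (k + 2)/(k + 4).
So A=k + 2 and B=k + 4, with C=1.
Need (k + 2)·f(k+1) − (k + 3)·f(k) = 1.
From deg A=1, deg B=1, deg C=0: d=1.
Match coefficients ⇒ f(k) = k/2.
So s_k = (B(k−1)f/C)·t_k = (k*(k + 3)/2)·t_k = -7*k/(2*k + 4).
Check: Δs_k = -7/(k**2 + 5*k + 6). ✓
Telescoping: Σ = s_(9) − s_(2) = -63/22 − (-7/4) = -49/44.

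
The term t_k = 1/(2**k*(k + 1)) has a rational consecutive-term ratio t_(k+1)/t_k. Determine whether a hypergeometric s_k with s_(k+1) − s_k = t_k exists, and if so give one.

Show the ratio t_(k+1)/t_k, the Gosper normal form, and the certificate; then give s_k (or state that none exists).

no hypergeometric antidifference exists

Ratio r(k) = (k + 1)/(2*(k + 2)).
A = k/2 + 1/2, B = k + 2, C = 1.
f must satisfy (k/2 + 1/2)·f(k+1) − (k + 1)·f(k) = 1.
deg f ≤ -1 (via 1,1,0).
Bound -1 < 0, so the key equation has no polynomial solution.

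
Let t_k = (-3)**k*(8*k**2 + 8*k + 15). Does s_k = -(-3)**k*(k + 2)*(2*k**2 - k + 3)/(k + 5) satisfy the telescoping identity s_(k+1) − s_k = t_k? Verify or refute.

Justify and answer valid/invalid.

s_(k+1) = 3*(-3)**k*(k + 3)*(-k + 2*(k + 1)**2 + 2)/(k + 6)
s_(k+1) − s_k = (-3)**k*(8*k**4 + 72*k**3 + 193*k**2 + 243*k + 216)/(k**2 + 11*k + 30)
(s_(k+1) − s_k) − t_k = (-3)**(k + 1)*(8*k**3 + 50*k**2 + 54*k + 78)/(k**2 + 11*k + 30)

Invalid: residual (-3)**(k + 1)*(8*k**3 + 50*k**2 + 54*k + 78)/(k**2 + 11*k + 30) ≠ 0.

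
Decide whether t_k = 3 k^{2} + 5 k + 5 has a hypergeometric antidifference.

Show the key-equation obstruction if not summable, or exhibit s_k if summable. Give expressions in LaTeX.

Yes. s_k = k \left(k^{2} + k + 3\right).

Step 1: r(k) = (3*k**2 + 11*k + 13)/(3*k**2 + 5*k + 5).
A = 1, B = 1, C = k**2 + 5*k/3 + 5/3.
Solve (1)·f(k+1) − (1)·f(k) = k**2 + 5*k/3 + 5/3.
Degrees (0,0,2) ⇒ d ≤ 3.
Coefficient equations give f(k) = k*(k**2 + k + 3)/3.
Then R = B(k−1)f/C = k*(k**2 + k + 3)/(3*k**2 + 5*k + 5), so s_k = R(k)·t_k = k*(k**2 + k + 3).
s_(k+1) − s_k = 3*k**2 + 5*k + 5 = t_k.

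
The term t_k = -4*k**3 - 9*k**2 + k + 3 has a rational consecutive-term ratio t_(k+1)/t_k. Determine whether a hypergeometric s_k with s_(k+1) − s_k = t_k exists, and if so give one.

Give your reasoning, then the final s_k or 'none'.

s_k = k*(-k**3 - k**2 + 4*k + 1)

Ratio r(k) = (4*k**3 + 21*k**2 + 29*k + 9)/(4*k**3 + 9*k**2 - k - 3).
Gosper form: A/B · C(k+1)/C(k) with A=1, B=1, C=k**3 + 9*k**2/4 - k/4 - 3/4.
Solve (1)·f(k+1) − (1)·f(k) = k**3 + 9*k**2/4 - k/4 - 3/4.
Degrees (0,0,3) ⇒ d ≤ 4.
Solving with deg f ≤ 4: f(k) = k*(k**3 + k**2 - 4*k - 1)/4.
Certificate R = B(k−1)f/C = k*(k**3 + k**2 - 4*k - 1)/(4*k**3 + 9*k**2 - k - 3) gives s_k = k*(-k**3 - k**2 + 4*k + 1).
Verify: -4*k**3 - 9*k**2 + k + 3 matches t_k.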